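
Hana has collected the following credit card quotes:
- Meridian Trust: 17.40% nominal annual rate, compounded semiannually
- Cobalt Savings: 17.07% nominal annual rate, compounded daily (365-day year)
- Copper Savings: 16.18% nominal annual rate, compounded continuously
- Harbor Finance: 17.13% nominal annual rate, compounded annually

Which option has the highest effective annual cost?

Meridian Trust: (1 + 0.1740/2)^2 − 1 = 18.157%
Cobalt Savings: (1 + 0.1707/365)^365 − 1 = 18.609%
Copper Savings: e^0.1618 − 1 = 17.563%
Harbor Finance: compounded annually, EAR = 17.130%
The highest effective annual rate is Cobalt Savings at 18.609%.

Cobalt Savings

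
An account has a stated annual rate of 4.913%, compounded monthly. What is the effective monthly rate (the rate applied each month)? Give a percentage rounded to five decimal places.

0.40942%

With a nominal annual rate compounded monthly, the periodic rate is the nominal rate divided by 12.
i = 0.04913 / 12 = 0.0040942 = 0.40942%.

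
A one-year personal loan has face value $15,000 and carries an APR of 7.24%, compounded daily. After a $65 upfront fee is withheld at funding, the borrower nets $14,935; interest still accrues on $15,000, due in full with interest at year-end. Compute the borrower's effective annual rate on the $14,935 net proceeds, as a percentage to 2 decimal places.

7.98%

Amount owed after one year: 15,000 × (1 + 0.0724/365)^365 = 15,000 × 1.075078 = $16,126.16.
Effective rate on net proceeds: 16,126.16 / 14,935 − 1 = 0.079757 = 7.98%.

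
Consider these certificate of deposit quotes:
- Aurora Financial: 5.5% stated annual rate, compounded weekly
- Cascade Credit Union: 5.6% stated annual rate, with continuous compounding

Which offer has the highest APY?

Aurora Financial: (1 + 0.055/52)^52 − 1 = 5.651%
Cascade Credit Union: e^0.056 − 1 = 5.760%
The highest effective annual rate is Cascade Credit Union at 5.760%.

Cascade Credit Union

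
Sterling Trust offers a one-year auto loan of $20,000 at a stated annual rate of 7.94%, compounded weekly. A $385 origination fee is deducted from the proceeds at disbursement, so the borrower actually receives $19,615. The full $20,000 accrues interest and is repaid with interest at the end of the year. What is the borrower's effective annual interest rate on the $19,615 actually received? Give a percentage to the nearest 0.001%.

10.382%

Amount owed after one year: 20,000 × (1 + 0.0794/52)^52 = 20,000 × 1.082572 = $21,651.43.
Effective rate on net proceeds: 21,651.43 / 19,615 − 1 = 0.103820 = 10.382%.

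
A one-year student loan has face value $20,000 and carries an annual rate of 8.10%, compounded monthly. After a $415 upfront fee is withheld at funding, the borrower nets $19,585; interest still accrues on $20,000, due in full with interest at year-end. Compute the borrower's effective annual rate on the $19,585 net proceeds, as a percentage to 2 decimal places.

Amount owed after one year: 20,000 × (1 + 0.0810/12)^12 = 20,000 × 1.084076 = $21,681.52.
Effective rate on net proceeds: 21,681.52 / 19,585 − 1 = 0.107047 = 10.70%.

10.70%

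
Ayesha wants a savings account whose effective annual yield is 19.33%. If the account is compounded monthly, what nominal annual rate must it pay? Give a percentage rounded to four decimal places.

17.8030%

(1 + r/12)^12 − 1 = 0.1933, so 1 + r/12 = 1.1933^(1/12).
r/12 = 0.014836, so r = 0.178030 = 17.8030%.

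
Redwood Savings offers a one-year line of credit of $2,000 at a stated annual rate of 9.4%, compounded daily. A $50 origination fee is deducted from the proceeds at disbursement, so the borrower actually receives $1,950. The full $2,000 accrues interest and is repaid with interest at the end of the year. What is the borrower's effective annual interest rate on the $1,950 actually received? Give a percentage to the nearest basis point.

12.67%

Amount owed after one year: 2,000 × (1 + 0.094/365)^365 = 2,000 × 1.098546 = $2,197.09.
Effective rate on net proceeds: 2,197.09 / 1,950 − 1 = 0.126714 = 12.67%.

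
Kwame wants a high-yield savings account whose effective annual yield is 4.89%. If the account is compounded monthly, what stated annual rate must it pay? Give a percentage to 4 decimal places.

4.7837%

(1 + r/12)^12 − 1 = 0.0489, so 1 + r/12 = 1.0489^(1/12).
r/12 = 0.003986, so r = 0.047837 = 4.7837%.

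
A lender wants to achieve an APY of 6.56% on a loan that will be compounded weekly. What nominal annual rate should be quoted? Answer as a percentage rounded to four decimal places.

6.3577%

(1 + r/52)^52 − 1 = 0.0656, so 1 + r/52 = 1.0656^(1/52).
r/52 = 0.001223, so r = 0.063577 = 6.3577%.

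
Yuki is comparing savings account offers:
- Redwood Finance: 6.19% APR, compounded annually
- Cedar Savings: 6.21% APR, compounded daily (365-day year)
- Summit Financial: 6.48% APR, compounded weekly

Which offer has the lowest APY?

Redwood Finance: compounded annually, EAR = 6.190%
Cedar Savings: (1 + 0.0621/365)^365 − 1 = 6.406%
Summit Financial: (1 + 0.0648/52)^52 − 1 = 6.690%
The lowest effective annual rate is Redwood Finance at 6.190%.

Redwood Finance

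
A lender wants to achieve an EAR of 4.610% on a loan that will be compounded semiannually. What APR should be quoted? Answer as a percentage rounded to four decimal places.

4.5581%

(1 + r/2)^2 − 1 = 0.04610, so 1 + r/2 = 1.04610^(1/2).
r/2 = 0.022790, so r = 0.045581 = 4.5581%.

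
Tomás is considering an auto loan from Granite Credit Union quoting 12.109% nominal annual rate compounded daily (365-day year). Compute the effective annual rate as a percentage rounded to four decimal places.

EAR = (1 + 0.12109/365)^365 − 1.
= 1.128704 − 1 = 12.8704%.

12.8704%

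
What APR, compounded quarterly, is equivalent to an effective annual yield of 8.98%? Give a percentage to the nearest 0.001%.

(1 + r/4)^4 − 1 = 0.0898, so 1 + r/4 = 1.0898^(1/4).
r/4 = 0.021731, so r = 0.086925 = 8.693%.

8.693%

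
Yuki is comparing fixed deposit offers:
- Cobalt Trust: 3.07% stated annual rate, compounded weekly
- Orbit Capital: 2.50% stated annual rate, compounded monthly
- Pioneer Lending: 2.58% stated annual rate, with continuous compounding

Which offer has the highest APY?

Cobalt Trust: (1 + 0.0307/52)^52 − 1 = 3.117%
Orbit Capital: (1 + 0.0250/12)^12 − 1 = 2.529%
Pioneer Lending: e^0.0258 − 1 = 2.614%
The highest effective annual rate is Cobalt Trust at 3.117%.

Cobalt Trust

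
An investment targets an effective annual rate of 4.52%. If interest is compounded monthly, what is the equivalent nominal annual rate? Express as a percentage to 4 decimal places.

(1 + r/12)^12 − 1 = 0.0452, so 1 + r/12 = 1.0452^(1/12).
r/12 = 0.003691, so r = 0.044290 = 4.4290%.

4.4290%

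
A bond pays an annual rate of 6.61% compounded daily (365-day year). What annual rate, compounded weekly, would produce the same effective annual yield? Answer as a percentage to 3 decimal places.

EAR = (1 + 0.0661/365)^365 − 1 = 0.068327.
Solve (1 + r/52)^52 = 1.068327: r/52 = 1.068327^(1/52) − 1 = 0.001272, so r = 0.066136 = 6.614%.

6.614%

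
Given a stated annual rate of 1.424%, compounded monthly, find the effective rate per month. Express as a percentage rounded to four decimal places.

0.1187%

With a nominal annual rate compounded monthly, the periodic rate is the nominal rate divided by 12.
i = 0.01424 / 12 = 0.0011867 = 0.1187%.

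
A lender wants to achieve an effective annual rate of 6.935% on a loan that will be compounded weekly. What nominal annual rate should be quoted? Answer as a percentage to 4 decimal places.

(1 + r/52)^52 − 1 = 0.06935, so 1 + r/52 = 1.06935^(1/52).
r/52 = 0.001290, so r = 0.067094 = 6.7094%.

6.7094%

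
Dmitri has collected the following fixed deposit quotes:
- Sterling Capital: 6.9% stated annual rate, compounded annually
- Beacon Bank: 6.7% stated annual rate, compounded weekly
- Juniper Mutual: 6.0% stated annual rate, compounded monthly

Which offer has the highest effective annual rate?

Beacon Bank

Sterling Capital: compounded annually, EAR = 6.900%
Beacon Bank: (1 + 0.067/52)^52 − 1 = 6.925%
Juniper Mutual: (1 + 0.060/12)^12 − 1 = 6.168%
The highest effective annual rate is Beacon Bank at 6.925%.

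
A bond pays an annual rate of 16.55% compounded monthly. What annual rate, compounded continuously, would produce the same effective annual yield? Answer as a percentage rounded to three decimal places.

16.437%

EAR = (1 + 0.1655/12)^12 − 1 = 0.178649.
Equivalent continuous rate: r = ln(1 + 0.178649) = 0.164369 = 16.437%.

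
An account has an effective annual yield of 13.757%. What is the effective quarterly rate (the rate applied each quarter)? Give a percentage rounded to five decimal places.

The per-quarter rate i satisfies (1 + i)^4 = 1 + 0.13757.
i = 1.13757^(1/4) − 1 = 0.0327484 = 3.27484%.

3.27484%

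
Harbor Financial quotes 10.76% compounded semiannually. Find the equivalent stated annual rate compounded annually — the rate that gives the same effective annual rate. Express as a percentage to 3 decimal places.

11.049%

EAR = (1 + 0.1076/2)^2 − 1 = 0.110494.
Compounded annually, the equivalent nominal rate is the EAR itself: 11.049%.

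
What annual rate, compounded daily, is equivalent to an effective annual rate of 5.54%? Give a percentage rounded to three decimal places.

5.392%

(1 + r/365)^365 − 1 = 0.0554, so 1 + r/365 = 1.0554^(1/365).
r/365 = 0.000148, so r = 0.053924 = 5.392%.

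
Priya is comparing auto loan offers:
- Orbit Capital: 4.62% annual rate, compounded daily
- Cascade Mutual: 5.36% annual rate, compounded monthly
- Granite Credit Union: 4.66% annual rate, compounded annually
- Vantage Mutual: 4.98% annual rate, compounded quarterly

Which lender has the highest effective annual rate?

Cascade Mutual

Orbit Capital: (1 + 0.0462/365)^365 − 1 = 4.728%
Cascade Mutual: (1 + 0.0536/12)^12 − 1 = 5.494%
Granite Credit Union: compounded annually, EAR = 4.660%
Vantage Mutual: (1 + 0.0498/4)^4 − 1 = 5.074%
The highest effective annual rate is Cascade Mutual at 5.494%.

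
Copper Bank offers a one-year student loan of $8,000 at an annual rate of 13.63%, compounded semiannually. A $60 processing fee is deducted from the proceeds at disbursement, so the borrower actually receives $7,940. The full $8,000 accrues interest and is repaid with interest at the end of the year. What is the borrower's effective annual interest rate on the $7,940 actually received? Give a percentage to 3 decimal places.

Amount owed after one year: 8,000 × (1 + 0.1363/2)^2 = 8,000 × 1.140944 = $9,127.56.
Effective rate on net proceeds: 9,127.56 / 7,940 − 1 = 0.149566 = 14.957%.

14.957%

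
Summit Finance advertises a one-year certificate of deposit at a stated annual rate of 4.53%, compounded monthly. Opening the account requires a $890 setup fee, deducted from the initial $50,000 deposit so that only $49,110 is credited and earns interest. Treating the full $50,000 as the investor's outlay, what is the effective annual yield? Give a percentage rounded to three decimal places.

Value after one year: 49,110 × (1 + 0.0453/12)^12 = 49,110 × 1.046252 = $51,381.46.
Effective yield on the $50,000 outlay: 51,381.46 / 50,000 − 1 = 0.027629 = 2.763%.

2.763%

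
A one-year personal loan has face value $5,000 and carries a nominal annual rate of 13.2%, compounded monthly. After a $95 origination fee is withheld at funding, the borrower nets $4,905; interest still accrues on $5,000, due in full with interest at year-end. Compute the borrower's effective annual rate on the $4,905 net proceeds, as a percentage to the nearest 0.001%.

16.237%

Amount owed after one year: 5,000 × (1 + 0.132/12)^12 = 5,000 × 1.140286 = $5,701.43.
Effective rate on net proceeds: 5,701.43 / 4,905 − 1 = 0.162371 = 16.237%.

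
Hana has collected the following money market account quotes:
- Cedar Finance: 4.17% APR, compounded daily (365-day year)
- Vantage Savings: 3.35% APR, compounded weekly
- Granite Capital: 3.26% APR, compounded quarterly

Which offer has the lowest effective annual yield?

Cedar Finance: (1 + 0.0417/365)^365 − 1 = 4.258%
Vantage Savings: (1 + 0.0335/52)^52 − 1 = 3.406%
Granite Capital: (1 + 0.0326/4)^4 − 1 = 3.300%
The lowest effective annual rate is Granite Capital at 3.300%.

Granite Capital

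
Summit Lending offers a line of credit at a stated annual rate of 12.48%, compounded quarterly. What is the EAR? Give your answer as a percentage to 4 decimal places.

EAR = (1 + 0.1248/4)^4 − 1.
= (1 + 0.031200)^4 − 1 = 1.130763 − 1 = 13.0763%.

13.0763%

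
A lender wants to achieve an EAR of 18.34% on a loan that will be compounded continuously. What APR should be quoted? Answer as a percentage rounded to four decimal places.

16.8392%

Continuous: nominal r satisfies e^r − 1 = 0.1834.
r = ln(1 + 0.1834) = ln(1.1834) = 0.168392 = 16.8392%.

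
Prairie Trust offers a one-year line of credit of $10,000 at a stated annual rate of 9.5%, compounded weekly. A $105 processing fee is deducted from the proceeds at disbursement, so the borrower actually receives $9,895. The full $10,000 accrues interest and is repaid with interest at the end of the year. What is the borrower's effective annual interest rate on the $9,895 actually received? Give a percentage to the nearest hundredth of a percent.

11.12%

Amount owed after one year: 10,000 × (1 + 0.095/52)^52 = 10,000 × 1.099564 = $10,995.64.
Effective rate on net proceeds: 10,995.64 / 9,895 − 1 = 0.111231 = 11.12%.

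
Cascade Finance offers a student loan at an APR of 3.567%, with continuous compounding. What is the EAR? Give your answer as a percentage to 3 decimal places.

With continuous compounding, EAR = e^0.03567 − 1.
e^0.03567 = 1.036314, so EAR = 0.036314 = 3.631%.

3.631%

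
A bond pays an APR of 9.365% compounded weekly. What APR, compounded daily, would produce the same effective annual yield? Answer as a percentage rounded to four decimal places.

EAR = (1 + 0.09365/52)^52 − 1 = 0.098083.
Solve (1 + r/365)^365 = 1.098083: r/365 = 1.098083^(1/365) − 1 = 0.000256, so r = 0.093578 = 9.3578%.

9.3578%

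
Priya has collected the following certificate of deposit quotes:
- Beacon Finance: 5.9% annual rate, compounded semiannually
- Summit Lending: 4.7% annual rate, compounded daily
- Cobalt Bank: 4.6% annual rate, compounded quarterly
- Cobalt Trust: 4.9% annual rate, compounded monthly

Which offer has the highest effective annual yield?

Beacon Finance

Beacon Finance: (1 + 0.059/2)^2 − 1 = 5.987%
Summit Lending: (1 + 0.047/365)^365 − 1 = 4.812%
Cobalt Bank: (1 + 0.046/4)^4 − 1 = 4.680%
Cobalt Trust: (1 + 0.049/12)^12 − 1 = 5.012%
The highest effective annual rate is Beacon Finance at 5.987%.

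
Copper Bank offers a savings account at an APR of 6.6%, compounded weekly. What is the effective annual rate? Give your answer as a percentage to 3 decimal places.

EAR = (1 + 0.066/52)^52 − 1.
= 1.068182 − 1 = 6.818%.

6.818%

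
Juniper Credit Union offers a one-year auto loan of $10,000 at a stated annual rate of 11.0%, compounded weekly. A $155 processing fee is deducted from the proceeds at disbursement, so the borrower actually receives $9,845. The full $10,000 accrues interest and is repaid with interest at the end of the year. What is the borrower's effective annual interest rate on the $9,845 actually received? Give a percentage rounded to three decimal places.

13.372%

Amount owed after one year: 10,000 × (1 + 0.110/52)^52 = 10,000 × 1.116148 = $11,161.48.
Effective rate on net proceeds: 11,161.48 / 9,845 − 1 = 0.133721 = 13.372%.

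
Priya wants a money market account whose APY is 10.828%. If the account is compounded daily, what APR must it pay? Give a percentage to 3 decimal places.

(1 + r/365)^365 − 1 = 0.10828, so 1 + r/365 = 1.10828^(1/365).
r/365 = 0.000282, so r = 0.102824 = 10.282%.

10.282%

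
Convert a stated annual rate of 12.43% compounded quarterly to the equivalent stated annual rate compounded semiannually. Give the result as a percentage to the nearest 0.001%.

12.623%

EAR = (1 + 0.1243/4)^4 − 1 = 0.130215.
Solve (1 + r/2)^2 = 1.130215: r/2 = 1.130215^(1/2) − 1 = 0.063116, so r = 0.126231 = 12.623%.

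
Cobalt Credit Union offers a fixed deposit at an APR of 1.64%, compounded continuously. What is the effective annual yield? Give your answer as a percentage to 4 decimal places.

With continuous compounding, EAR = e^0.0164 − 1.
e^0.0164 = 1.016535, so EAR = 0.016535 = 1.6535%.

1.6535%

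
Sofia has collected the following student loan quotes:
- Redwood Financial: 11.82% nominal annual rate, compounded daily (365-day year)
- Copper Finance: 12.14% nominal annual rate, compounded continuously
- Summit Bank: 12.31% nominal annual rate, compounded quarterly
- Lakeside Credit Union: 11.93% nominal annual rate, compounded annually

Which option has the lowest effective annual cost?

Redwood Financial: (1 + 0.1182/365)^365 − 1 = 12.545%
Copper Finance: e^0.1214 − 1 = 12.908%
Summit Bank: (1 + 0.1231/4)^4 − 1 = 12.890%
Lakeside Credit Union: compounded annually, EAR = 11.930%
The lowest effective annual rate is Lakeside Credit Union at 11.930%.

Lakeside Credit Union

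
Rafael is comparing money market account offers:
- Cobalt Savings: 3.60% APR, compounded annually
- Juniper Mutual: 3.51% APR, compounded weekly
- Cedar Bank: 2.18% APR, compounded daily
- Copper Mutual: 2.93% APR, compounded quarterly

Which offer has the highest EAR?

Cobalt Savings: compounded annually, EAR = 3.600%
Juniper Mutual: (1 + 0.0351/52)^52 − 1 = 3.571%
Cedar Bank: (1 + 0.0218/365)^365 − 1 = 2.204%
Copper Mutual: (1 + 0.0293/4)^4 − 1 = 2.962%
The highest effective annual rate is Cobalt Savings at 3.600%.

Cobalt Savings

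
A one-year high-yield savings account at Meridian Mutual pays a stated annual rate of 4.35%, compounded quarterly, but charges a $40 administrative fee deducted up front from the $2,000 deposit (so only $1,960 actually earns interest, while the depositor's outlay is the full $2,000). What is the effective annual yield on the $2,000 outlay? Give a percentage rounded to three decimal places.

Value after one year: 1,960 × (1 + 0.0435/4)^4 = 1,960 × 1.044215 = $2,046.66.
Effective yield on the $2,000 outlay: 2,046.66 / 2,000 − 1 = 0.023330 = 2.333%.

2.333%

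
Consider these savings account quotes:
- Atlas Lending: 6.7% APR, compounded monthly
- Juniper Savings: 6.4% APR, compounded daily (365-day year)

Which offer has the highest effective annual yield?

Atlas Lending

Atlas Lending: (1 + 0.067/12)^12 − 1 = 6.910%
Juniper Savings: (1 + 0.064/365)^365 − 1 = 6.609%
The highest effective annual rate is Atlas Lending at 6.910%.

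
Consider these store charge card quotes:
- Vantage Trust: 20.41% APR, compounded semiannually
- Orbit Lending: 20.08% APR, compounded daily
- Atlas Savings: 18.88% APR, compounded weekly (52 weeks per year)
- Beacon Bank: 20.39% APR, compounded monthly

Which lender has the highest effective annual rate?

Vantage Trust: (1 + 0.2041/2)^2 − 1 = 21.451%
Orbit Lending: (1 + 0.2008/365)^365 − 1 = 22.231%
Atlas Savings: (1 + 0.1888/52)^52 − 1 = 20.739%
Beacon Bank: (1 + 0.2039/12)^12 − 1 = 22.408%
The highest effective annual rate is Beacon Bank at 22.408%.

Beacon Bank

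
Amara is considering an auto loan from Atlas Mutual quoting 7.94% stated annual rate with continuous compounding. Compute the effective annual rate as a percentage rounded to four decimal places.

With continuous compounding, EAR = e^0.0794 − 1.
e^0.0794 = 1.082637, so EAR = 0.082637 = 8.2637%.

8.2637%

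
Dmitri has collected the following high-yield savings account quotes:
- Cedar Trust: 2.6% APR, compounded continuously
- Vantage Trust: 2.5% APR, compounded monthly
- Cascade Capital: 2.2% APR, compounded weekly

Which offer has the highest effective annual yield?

Cedar Trust

Cedar Trust: e^0.026 − 1 = 2.634%
Vantage Trust: (1 + 0.025/12)^12 − 1 = 2.529%
Cascade Capital: (1 + 0.022/52)^52 − 1 = 2.224%
The highest effective annual rate is Cedar Trust at 2.634%.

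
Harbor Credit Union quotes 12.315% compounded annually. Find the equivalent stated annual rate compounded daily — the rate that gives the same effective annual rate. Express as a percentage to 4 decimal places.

11.6156%

Compounded annually, EAR = nominal = 0.123150.
Solve (1 + r/365)^365 = 1.123150: r/365 = 1.123150^(1/365) − 1 = 0.000318, so r = 0.116156 = 11.6156%.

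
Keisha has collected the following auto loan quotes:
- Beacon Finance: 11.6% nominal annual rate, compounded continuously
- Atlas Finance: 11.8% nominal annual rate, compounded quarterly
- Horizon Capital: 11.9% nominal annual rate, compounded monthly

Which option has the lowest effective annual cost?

Beacon Finance: e^0.116 − 1 = 12.300%
Atlas Finance: (1 + 0.118/4)^4 − 1 = 12.332%
Horizon Capital: (1 + 0.119/12)^12 − 1 = 12.571%
The lowest effective annual rate is Beacon Finance at 12.300%.

Beacon Finance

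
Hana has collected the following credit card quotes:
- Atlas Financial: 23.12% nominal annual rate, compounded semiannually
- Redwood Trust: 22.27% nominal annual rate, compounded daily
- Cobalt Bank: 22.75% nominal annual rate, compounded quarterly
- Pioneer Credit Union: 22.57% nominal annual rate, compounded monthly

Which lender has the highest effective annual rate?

Atlas Financial: (1 + 0.2312/2)^2 − 1 = 24.456%
Redwood Trust: (1 + 0.2227/365)^365 − 1 = 24.936%
Cobalt Bank: (1 + 0.2275/4)^4 − 1 = 24.765%
Pioneer Credit Union: (1 + 0.2257/12)^12 − 1 = 25.058%
The highest effective annual rate is Pioneer Credit Union at 25.058%.

Pioneer Credit Union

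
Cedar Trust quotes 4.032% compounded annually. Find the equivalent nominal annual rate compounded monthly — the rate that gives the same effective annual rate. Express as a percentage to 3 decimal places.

Compounded annually, EAR = nominal = 0.040320.
Solve (1 + r/12)^12 = 1.040320: r/12 = 1.040320^(1/12) − 1 = 0.003299, so r = 0.039594 = 3.959%.

3.959%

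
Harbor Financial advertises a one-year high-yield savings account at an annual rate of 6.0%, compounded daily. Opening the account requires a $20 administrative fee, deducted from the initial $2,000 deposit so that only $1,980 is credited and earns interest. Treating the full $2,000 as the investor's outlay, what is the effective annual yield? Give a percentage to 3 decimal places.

Value after one year: 1,980 × (1 + 0.060/365)^365 = 1,980 × 1.061831 = $2,102.43.
Effective yield on the $2,000 outlay: 2,102.43 / 2,000 − 1 = 0.051213 = 5.121%.

5.121%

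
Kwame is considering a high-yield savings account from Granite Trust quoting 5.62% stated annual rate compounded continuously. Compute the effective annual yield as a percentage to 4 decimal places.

With continuous compounding, EAR = e^0.0562 − 1.
e^0.0562 = 1.057809, so EAR = 0.057809 = 5.7809%.

5.7809%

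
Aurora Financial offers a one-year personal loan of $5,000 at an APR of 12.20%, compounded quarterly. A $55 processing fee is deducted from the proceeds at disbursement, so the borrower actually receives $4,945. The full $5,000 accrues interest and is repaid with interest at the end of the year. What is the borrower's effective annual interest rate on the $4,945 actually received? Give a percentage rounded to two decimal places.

Amount owed after one year: 5,000 × (1 + 0.1220/4)^4 = 5,000 × 1.127696 = $5,638.48.
Effective rate on net proceeds: 5,638.48 / 4,945 − 1 = 0.140238 = 14.02%.

14.02%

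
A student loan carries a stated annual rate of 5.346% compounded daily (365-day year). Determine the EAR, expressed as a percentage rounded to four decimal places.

EAR = (1 + 0.05346/365)^365 − 1.
= (1 + 0.000146)^365 − 1 = 1.054911 − 1 = 5.4911%.

5.4911%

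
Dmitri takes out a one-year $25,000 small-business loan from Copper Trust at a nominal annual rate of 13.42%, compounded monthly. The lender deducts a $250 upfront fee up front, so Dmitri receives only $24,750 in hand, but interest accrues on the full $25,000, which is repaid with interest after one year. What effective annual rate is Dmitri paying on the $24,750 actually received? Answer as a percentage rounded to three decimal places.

15.431%

Amount owed after one year: 25,000 × (1 + 0.1342/12)^12 = 25,000 × 1.142770 = $28,569.25.
Effective rate on net proceeds: 28,569.25 / 24,750 − 1 = 0.154313 = 15.431%.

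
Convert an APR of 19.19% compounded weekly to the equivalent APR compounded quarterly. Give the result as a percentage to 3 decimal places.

19.621%

EAR = (1 + 0.1919/52)^52 − 1 = 0.211121.
Solve (1 + r/4)^4 = 1.211121: r/4 = 1.211121^(1/4) − 1 = 0.049052, so r = 0.196207 = 19.621%.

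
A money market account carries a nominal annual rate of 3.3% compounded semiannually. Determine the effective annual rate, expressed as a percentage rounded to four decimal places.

3.3272%

EAR = (1 + 0.033/2)^2 − 1.
= (1 + 0.016500)^2 − 1 = 1.033272 − 1 = 3.3272%.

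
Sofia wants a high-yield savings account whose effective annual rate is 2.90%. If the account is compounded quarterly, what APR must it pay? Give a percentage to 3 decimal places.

2.869%

(1 + r/4)^4 − 1 = 0.0290, so 1 + r/4 = 1.0290^(1/4).
r/4 = 0.007172, so r = 0.028690 = 2.869%.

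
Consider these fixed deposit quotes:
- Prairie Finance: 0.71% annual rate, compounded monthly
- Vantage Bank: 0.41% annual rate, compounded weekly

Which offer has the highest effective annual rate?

Prairie Finance

Prairie Finance: (1 + 0.0071/12)^12 − 1 = 0.712%
Vantage Bank: (1 + 0.0041/52)^52 − 1 = 0.411%
The highest effective annual rate is Prairie Finance at 0.712%.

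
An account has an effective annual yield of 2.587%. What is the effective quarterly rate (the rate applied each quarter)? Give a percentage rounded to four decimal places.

The per-quarter rate i satisfies (1 + i)^4 = 1 + 0.02587.
i = 1.02587^(1/4) − 1 = 0.0064057 = 0.6406%.

0.6406%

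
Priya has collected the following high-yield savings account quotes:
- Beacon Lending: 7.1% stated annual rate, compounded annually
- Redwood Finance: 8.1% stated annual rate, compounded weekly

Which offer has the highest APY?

Redwood Finance

Beacon Lending: compounded annually, EAR = 7.100%
Redwood Finance: (1 + 0.081/52)^52 − 1 = 8.430%
The highest effective annual rate is Redwood Finance at 8.430%.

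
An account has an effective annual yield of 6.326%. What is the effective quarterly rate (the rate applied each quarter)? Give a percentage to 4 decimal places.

1.5453%

The per-quarter rate i satisfies (1 + i)^4 = 1 + 0.06326.
i = 1.06326^(1/4) − 1 = 0.0154531 = 1.5453%.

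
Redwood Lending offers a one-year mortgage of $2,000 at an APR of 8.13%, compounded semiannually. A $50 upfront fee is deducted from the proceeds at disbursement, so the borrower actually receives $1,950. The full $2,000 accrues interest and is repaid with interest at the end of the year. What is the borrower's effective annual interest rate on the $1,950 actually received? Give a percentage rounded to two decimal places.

Amount owed after one year: 2,000 × (1 + 0.0813/2)^2 = 2,000 × 1.082952 = $2,165.90.
Effective rate on net proceeds: 2,165.90 / 1,950 − 1 = 0.110720 = 11.07%.

11.07%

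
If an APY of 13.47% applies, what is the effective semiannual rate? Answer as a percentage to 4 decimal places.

6.5223%

The per-half-year rate i satisfies (1 + i)^2 = 1 + 0.1347.
i = 1.1347^(1/2) − 1 = 0.0652230 = 6.5223%.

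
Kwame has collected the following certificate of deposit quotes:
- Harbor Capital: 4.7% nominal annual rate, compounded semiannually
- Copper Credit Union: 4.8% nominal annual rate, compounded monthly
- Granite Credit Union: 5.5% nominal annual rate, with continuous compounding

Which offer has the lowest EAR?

Harbor Capital: (1 + 0.047/2)^2 − 1 = 4.755%
Copper Credit Union: (1 + 0.048/12)^12 − 1 = 4.907%
Granite Credit Union: e^0.055 − 1 = 5.654%
The lowest effective annual rate is Harbor Capital at 4.755%.

Harbor Capital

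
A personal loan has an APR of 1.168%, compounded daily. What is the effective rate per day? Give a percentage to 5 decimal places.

0.00320%

With a nominal annual rate compounded daily, the periodic rate is the nominal rate divided by 365.
i = 0.01168 / 365 = 0.0000320 = 0.00320%.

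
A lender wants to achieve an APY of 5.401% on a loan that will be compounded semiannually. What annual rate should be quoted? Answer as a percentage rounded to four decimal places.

5.3300%

(1 + r/2)^2 − 1 = 0.05401, so 1 + r/2 = 1.05401^(1/2).
r/2 = 0.026650, so r = 0.053300 = 5.3300%.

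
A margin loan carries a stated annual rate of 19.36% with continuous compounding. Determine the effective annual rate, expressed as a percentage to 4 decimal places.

With continuous compounding, EAR = e^0.1936 − 1.
e^0.1936 = 1.213611, so EAR = 0.213611 = 21.3611%.

21.3611%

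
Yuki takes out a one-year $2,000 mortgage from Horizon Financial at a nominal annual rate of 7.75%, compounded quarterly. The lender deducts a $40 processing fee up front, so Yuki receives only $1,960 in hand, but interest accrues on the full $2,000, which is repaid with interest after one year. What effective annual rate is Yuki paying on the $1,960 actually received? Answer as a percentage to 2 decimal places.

10.18%

Amount owed after one year: 2,000 × (1 + 0.0775/4)^4 = 2,000 × 1.079782 = $2,159.56.
Effective rate on net proceeds: 2,159.56 / 1,960 − 1 = 0.101818 = 10.18%.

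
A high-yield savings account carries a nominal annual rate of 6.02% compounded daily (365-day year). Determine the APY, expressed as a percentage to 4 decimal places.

EAR = (1 + 0.0602/365)^365 − 1.
= 1.062044 − 1 = 6.2044%.

6.2044%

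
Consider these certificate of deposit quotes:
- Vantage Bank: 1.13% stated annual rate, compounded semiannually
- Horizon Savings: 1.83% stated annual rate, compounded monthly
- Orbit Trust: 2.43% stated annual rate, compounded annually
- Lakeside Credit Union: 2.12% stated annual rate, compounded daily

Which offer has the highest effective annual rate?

Orbit Trust

Vantage Bank: (1 + 0.0113/2)^2 − 1 = 1.133%
Horizon Savings: (1 + 0.0183/12)^12 − 1 = 1.845%
Orbit Trust: compounded annually, EAR = 2.430%
Lakeside Credit Union: (1 + 0.0212/365)^365 − 1 = 2.143%
The highest effective annual rate is Orbit Trust at 2.430%.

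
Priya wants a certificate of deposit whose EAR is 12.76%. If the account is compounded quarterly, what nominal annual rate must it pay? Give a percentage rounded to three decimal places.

(1 + r/4)^4 − 1 = 0.1276, so 1 + r/4 = 1.1276^(1/4).
r/4 = 0.030478, so r = 0.121912 = 12.191%.

12.191%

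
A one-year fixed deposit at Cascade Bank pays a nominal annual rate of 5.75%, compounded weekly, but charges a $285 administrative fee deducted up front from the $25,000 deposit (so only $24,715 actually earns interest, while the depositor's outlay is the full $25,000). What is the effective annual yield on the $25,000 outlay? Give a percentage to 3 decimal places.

Value after one year: 24,715 × (1 + 0.0575/52)^52 = 24,715 × 1.059152 = $26,176.93.
Effective yield on the $25,000 outlay: 26,176.93 / 25,000 − 1 = 0.047077 = 4.708%.

4.708%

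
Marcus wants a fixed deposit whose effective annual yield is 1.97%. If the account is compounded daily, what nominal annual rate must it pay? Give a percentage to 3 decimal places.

(1 + r/365)^365 − 1 = 0.0197, so 1 + r/365 = 1.0197^(1/365).
r/365 = 0.000053, so r = 0.019509 = 1.951%.

1.951%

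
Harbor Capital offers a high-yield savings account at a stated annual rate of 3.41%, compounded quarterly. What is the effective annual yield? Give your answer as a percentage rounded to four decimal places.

3.4539%

EAR = (1 + 0.0341/4)^4 − 1.
= (1 + 0.008525)^4 − 1 = 1.034539 − 1 = 3.4539%.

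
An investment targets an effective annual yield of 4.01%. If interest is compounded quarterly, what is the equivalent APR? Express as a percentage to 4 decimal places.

(1 + r/4)^4 − 1 = 0.0401, so 1 + r/4 = 1.0401^(1/4).
r/4 = 0.009878, so r = 0.039511 = 3.9511%.

3.9511%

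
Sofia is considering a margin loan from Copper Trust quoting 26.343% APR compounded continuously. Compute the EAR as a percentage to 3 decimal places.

30.139%

With continuous compounding, EAR = e^0.26343 − 1.
e^0.26343 = 1.301386, so EAR = 0.301386 = 30.139%.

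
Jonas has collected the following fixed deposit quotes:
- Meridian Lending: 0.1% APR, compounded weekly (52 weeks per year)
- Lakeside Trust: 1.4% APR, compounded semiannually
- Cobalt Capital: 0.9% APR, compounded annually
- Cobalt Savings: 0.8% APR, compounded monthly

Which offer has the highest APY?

Meridian Lending: (1 + 0.001/52)^52 − 1 = 0.100%
Lakeside Trust: (1 + 0.014/2)^2 − 1 = 1.405%
Cobalt Capital: compounded annually, EAR = 0.900%
Cobalt Savings: (1 + 0.008/12)^12 − 1 = 0.803%
The highest effective annual rate is Lakeside Trust at 1.405%.

Lakeside Trust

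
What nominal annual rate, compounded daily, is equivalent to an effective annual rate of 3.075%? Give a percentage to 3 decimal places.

3.029%

(1 + r/365)^365 − 1 = 0.03075, so 1 + r/365 = 1.03075^(1/365).
r/365 = 0.000083, so r = 0.030288 = 3.029%.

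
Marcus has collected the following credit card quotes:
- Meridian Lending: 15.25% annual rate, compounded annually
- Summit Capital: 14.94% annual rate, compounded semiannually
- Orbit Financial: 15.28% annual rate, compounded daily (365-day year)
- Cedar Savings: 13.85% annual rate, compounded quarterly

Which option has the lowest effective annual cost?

Meridian Lending: compounded annually, EAR = 15.250%
Summit Capital: (1 + 0.1494/2)^2 − 1 = 15.498%
Orbit Financial: (1 + 0.1528/365)^365 − 1 = 16.505%
Cedar Savings: (1 + 0.1385/4)^4 − 1 = 14.586%
The lowest effective annual rate is Cedar Savings at 14.586%.

Cedar Savings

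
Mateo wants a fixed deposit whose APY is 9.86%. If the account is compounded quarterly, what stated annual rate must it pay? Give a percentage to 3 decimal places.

(1 + r/4)^4 − 1 = 0.0986, so 1 + r/4 = 1.0986^(1/4).
r/4 = 0.023788, so r = 0.095151 = 9.515%.

9.515%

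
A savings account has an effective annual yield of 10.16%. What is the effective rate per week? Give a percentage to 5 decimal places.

The per-week rate i satisfies (1 + i)^52 = 1 + 0.1016.
i = 1.1016^(1/52) − 1 = 0.0018626 = 0.18626%.

0.18626%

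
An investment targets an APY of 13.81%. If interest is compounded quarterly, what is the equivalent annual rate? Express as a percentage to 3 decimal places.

13.147%

(1 + r/4)^4 − 1 = 0.1381, so 1 + r/4 = 1.1381^(1/4).
r/4 = 0.032869, so r = 0.131475 = 13.147%.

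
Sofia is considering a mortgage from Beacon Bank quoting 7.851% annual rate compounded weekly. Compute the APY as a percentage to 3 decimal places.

EAR = (1 + 0.07851/52)^52 − 1.
= 1.081610 − 1 = 8.161%.

8.161%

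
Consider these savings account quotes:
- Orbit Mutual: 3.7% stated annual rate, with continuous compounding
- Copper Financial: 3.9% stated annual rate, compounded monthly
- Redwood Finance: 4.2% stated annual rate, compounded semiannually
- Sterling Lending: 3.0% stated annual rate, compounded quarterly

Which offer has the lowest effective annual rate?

Orbit Mutual: e^0.037 − 1 = 3.769%
Copper Financial: (1 + 0.039/12)^12 − 1 = 3.970%
Redwood Finance: (1 + 0.042/2)^2 − 1 = 4.244%
Sterling Lending: (1 + 0.030/4)^4 − 1 = 3.034%
The lowest effective annual rate is Sterling Lending at 3.034%.

Sterling Lending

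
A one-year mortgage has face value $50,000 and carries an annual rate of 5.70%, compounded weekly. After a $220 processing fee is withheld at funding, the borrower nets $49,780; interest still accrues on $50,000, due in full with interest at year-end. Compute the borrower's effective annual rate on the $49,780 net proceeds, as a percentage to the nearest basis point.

Amount owed after one year: 50,000 × (1 + 0.0570/52)^52 = 50,000 × 1.058623 = $52,931.14.
Effective rate on net proceeds: 52,931.14 / 49,780 − 1 = 0.063301 = 6.33%.

6.33%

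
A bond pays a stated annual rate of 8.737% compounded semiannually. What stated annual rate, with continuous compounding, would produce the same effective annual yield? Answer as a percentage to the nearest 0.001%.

8.552%

EAR = (1 + 0.08737/2)^2 − 1 = 0.089278.
Equivalent continuous rate: r = ln(1 + 0.089278) = 0.085515 = 8.552%.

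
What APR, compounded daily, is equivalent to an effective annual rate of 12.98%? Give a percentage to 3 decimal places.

12.206%

(1 + r/365)^365 − 1 = 0.1298, so 1 + r/365 = 1.1298^(1/365).
r/365 = 0.000334, so r = 0.122061 = 12.206%.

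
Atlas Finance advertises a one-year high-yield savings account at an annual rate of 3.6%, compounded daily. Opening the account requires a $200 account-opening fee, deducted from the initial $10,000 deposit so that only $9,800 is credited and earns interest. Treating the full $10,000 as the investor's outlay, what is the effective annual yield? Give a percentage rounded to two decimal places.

1.59%

Value after one year: 9,800 × (1 + 0.036/365)^365 = 9,800 × 1.036654 = $10,159.21.
Effective yield on the $10,000 outlay: 10,159.21 / 10,000 − 1 = 0.015921 = 1.59%.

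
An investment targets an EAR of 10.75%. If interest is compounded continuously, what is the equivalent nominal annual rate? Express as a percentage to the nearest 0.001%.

Continuous: nominal r satisfies e^r − 1 = 0.1075.
r = ln(1 + 0.1075) = ln(1.1075) = 0.102105 = 10.211%.

10.211%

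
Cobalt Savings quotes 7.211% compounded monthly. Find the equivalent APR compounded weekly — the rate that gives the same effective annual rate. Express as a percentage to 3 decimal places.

7.194%

EAR = (1 + 0.07211/12)^12 − 1 = 0.074542.
Solve (1 + r/52)^52 = 1.074542: r/52 = 1.074542^(1/52) − 1 = 0.001384, so r = 0.071944 = 7.194%.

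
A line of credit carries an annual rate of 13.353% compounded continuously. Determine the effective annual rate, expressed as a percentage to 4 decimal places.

With continuous compounding, EAR = e^0.13353 − 1.
e^0.13353 = 1.142856, so EAR = 0.142856 = 14.2856%.

14.2856%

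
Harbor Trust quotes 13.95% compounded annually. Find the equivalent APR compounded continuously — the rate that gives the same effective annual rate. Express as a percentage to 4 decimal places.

13.0590%

Compounded annually, EAR = nominal = 0.139500.
Equivalent continuous rate: r = ln(1 + 0.139500) = 0.130590 = 13.0590%.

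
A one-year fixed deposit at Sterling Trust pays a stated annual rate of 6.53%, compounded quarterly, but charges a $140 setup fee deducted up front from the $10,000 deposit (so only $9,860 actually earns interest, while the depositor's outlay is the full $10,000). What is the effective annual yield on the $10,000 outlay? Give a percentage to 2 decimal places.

5.20%

Value after one year: 9,860 × (1 + 0.0653/4)^4 = 9,860 × 1.066917 = $10,519.80.
Effective yield on the $10,000 outlay: 10,519.80 / 10,000 − 1 = 0.051980 = 5.20%.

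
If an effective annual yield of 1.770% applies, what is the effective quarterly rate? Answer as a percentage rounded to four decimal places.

0.4396%

The per-quarter rate i satisfies (1 + i)^4 = 1 + 0.01770.
i = 1.01770^(1/4) − 1 = 0.0043959 = 0.4396%.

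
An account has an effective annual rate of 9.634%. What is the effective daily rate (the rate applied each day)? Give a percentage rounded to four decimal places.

0.0252%

The per-day rate i satisfies (1 + i)^365 = 1 + 0.09634.
i = 1.09634^(1/365) − 1 = 0.0002520 = 0.0252%.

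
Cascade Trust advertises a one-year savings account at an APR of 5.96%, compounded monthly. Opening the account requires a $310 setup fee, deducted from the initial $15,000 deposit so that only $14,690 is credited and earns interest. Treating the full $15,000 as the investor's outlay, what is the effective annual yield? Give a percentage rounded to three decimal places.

3.932%

Value after one year: 14,690 × (1 + 0.0596/12)^12 = 14,690 × 1.061255 = $15,589.84.
Effective yield on the $15,000 outlay: 15,589.84 / 15,000 − 1 = 0.039323 = 3.932%.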